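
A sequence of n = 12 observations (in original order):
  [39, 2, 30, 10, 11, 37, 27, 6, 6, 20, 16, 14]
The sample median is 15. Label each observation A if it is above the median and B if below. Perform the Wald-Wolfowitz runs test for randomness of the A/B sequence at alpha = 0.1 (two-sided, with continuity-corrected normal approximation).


Step 1: Compute median = 15; label A = above, B = below.
Labels in order: ABABBAABBAAB  (n_A = 6, n_B = 6)
Step 2: Count runs R = 8.
Step 3: Under H0 (random ordering), E[R] = 2*n_A*n_B/(n_A+n_B) + 1 = 2*6*6/12 + 1 = 7.0000.
        Var[R] = 2*n_A*n_B*(2*n_A*n_B - n_A - n_B) / ((n_A+n_B)^2 * (n_A+n_B-1)) = 4320/1584 = 2.7273.
        SD[R] = 1.6514.
Step 4: Continuity-corrected z = (R - 0.5 - E[R]) / SD[R] = (8 - 0.5 - 7.0000) / 1.6514 = 0.3028.
Step 5: Two-sided p-value via normal approximation = 2*(1 - Phi(|z|)) = 0.762069.
Step 6: alpha = 0.1. fail to reject H0.

R = 8, z = 0.3028, p = 0.762069, fail to reject H0.


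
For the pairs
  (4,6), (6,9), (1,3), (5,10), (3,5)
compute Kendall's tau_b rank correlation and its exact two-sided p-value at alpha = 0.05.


Step 1: Enumerate the 10 unordered pairs (i,j) with i<j and classify each by sign(x_j-x_i) * sign(y_j-y_i).
  (1,2):dx=+2,dy=+3->C; (1,3):dx=-3,dy=-3->C; (1,4):dx=+1,dy=+4->C; (1,5):dx=-1,dy=-1->C
  (2,3):dx=-5,dy=-6->C; (2,4):dx=-1,dy=+1->D; (2,5):dx=-3,dy=-4->C; (3,4):dx=+4,dy=+7->C
  (3,5):dx=+2,dy=+2->C; (4,5):dx=-2,dy=-5->C
Step 2: C = 9, D = 1, total pairs = 10.
Step 3: tau = (C - D)/(n(n-1)/2) = (9 - 1)/10 = 0.800000.
Step 4: Exact two-sided p-value (enumerate n! = 120 permutations of y under H0): p = 0.083333.
Step 5: alpha = 0.05. fail to reject H0.

tau_b = 0.8000 (C=9, D=1), p = 0.083333, fail to reject H0.


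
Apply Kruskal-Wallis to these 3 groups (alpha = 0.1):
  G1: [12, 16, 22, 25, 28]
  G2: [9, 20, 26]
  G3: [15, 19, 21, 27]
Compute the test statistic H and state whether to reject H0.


Step 1: Combine all N = 12 observations and assign midranks.
sorted (value, group, rank): (9,G2,1), (12,G1,2), (15,G3,3), (16,G1,4), (19,G3,5), (20,G2,6), (21,G3,7), (22,G1,8), (25,G1,9), (26,G2,10), (27,G3,11), (28,G1,12)
Step 2: Sum ranks within each group.
R_1 = 35 (n_1 = 5)
R_2 = 17 (n_2 = 3)
R_3 = 26 (n_3 = 4)
Step 3: H = 12/(N(N+1)) * sum(R_i^2/n_i) - 3(N+1)
     = 12/(12*13) * (35^2/5 + 17^2/3 + 26^2/4) - 3*13
     = 0.076923 * 510.333 - 39
     = 0.256410.
Step 4: No ties, so H is used without correction.
Step 5: Under H0, H ~ chi^2(2); p-value = 0.879673.
Step 6: alpha = 0.1. fail to reject H0.

H = 0.2564, df = 2, p = 0.879673, fail to reject H0.


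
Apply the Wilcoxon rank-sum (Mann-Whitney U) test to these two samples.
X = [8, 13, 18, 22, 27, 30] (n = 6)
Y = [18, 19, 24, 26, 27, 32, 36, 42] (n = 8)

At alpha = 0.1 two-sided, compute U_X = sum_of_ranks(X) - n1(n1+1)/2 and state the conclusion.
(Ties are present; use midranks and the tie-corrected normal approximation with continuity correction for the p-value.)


Step 1: Combine and sort all 14 observations; assign midranks.
sorted (value, group): (8,X), (13,X), (18,X), (18,Y), (19,Y), (22,X), (24,Y), (26,Y), (27,X), (27,Y), (30,X), (32,Y), (36,Y), (42,Y)
ranks: 8->1, 13->2, 18->3.5, 18->3.5, 19->5, 22->6, 24->7, 26->8, 27->9.5, 27->9.5, 30->11, 32->12, 36->13, 42->14
Step 2: Rank sum for X: R1 = 1 + 2 + 3.5 + 6 + 9.5 + 11 = 33.
Step 3: U_X = R1 - n1(n1+1)/2 = 33 - 6*7/2 = 33 - 21 = 12.
       U_Y = n1*n2 - U_X = 48 - 12 = 36.
Step 4: Ties are present, so use the tie-corrected normal approximation (with continuity correction) for the p-value.
Step 5: p-value = 0.136773; compare to alpha = 0.1. fail to reject H0.

U_X = 12, p = 0.136773, fail to reject H0 at alpha = 0.1.


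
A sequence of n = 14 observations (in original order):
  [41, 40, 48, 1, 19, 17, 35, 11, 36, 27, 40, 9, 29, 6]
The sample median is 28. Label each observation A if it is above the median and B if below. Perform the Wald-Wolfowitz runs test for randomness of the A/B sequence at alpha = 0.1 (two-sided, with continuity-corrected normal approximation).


Step 1: Compute median = 28; label A = above, B = below.
Labels in order: AAABBBABABABAB  (n_A = 7, n_B = 7)
Step 2: Count runs R = 10.
Step 3: Under H0 (random ordering), E[R] = 2*n_A*n_B/(n_A+n_B) + 1 = 2*7*7/14 + 1 = 8.0000.
        Var[R] = 2*n_A*n_B*(2*n_A*n_B - n_A - n_B) / ((n_A+n_B)^2 * (n_A+n_B-1)) = 8232/2548 = 3.2308.
        SD[R] = 1.7974.
Step 4: Continuity-corrected z = (R - 0.5 - E[R]) / SD[R] = (10 - 0.5 - 8.0000) / 1.7974 = 0.8345.
Step 5: Two-sided p-value via normal approximation = 2*(1 - Phi(|z|)) = 0.403986.
Step 6: alpha = 0.1. fail to reject H0.

R = 10, z = 0.8345, p = 0.403986, fail to reject H0.


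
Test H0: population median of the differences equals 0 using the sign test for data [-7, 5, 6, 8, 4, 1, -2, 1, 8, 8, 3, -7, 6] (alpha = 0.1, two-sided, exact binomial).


Step 1: Discard zero differences. Original n = 13; n_eff = number of nonzero differences = 13.
Nonzero differences (with sign): -7, +5, +6, +8, +4, +1, -2, +1, +8, +8, +3, -7, +6
Step 2: Count signs: positive = 10, negative = 3.
Step 3: Under H0: P(positive) = 0.5, so the number of positives S ~ Bin(13, 0.5).
Step 4: Two-sided exact p-value = sum of Bin(13,0.5) probabilities at or below the observed probability = 0.092285.
Step 5: alpha = 0.1. reject H0.

n_eff = 13, pos = 10, neg = 3, p = 0.092285, reject H0.


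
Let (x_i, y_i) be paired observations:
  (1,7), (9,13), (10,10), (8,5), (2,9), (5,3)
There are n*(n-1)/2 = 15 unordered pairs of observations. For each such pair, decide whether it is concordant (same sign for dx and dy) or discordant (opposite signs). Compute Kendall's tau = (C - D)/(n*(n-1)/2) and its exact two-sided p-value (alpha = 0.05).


Step 1: Enumerate the 15 unordered pairs (i,j) with i<j and classify each by sign(x_j-x_i) * sign(y_j-y_i).
  (1,2):dx=+8,dy=+6->C; (1,3):dx=+9,dy=+3->C; (1,4):dx=+7,dy=-2->D; (1,5):dx=+1,dy=+2->C
  (1,6):dx=+4,dy=-4->D; (2,3):dx=+1,dy=-3->D; (2,4):dx=-1,dy=-8->C; (2,5):dx=-7,dy=-4->C
  (2,6):dx=-4,dy=-10->C; (3,4):dx=-2,dy=-5->C; (3,5):dx=-8,dy=-1->C; (3,6):dx=-5,dy=-7->C
  (4,5):dx=-6,dy=+4->D; (4,6):dx=-3,dy=-2->C; (5,6):dx=+3,dy=-6->D
Step 2: C = 10, D = 5, total pairs = 15.
Step 3: tau = (C - D)/(n(n-1)/2) = (10 - 5)/15 = 0.333333.
Step 4: Exact two-sided p-value (enumerate n! = 720 permutations of y under H0): p = 0.469444.
Step 5: alpha = 0.05. fail to reject H0.

tau_b = 0.3333 (C=10, D=5), p = 0.469444, fail to reject H0.


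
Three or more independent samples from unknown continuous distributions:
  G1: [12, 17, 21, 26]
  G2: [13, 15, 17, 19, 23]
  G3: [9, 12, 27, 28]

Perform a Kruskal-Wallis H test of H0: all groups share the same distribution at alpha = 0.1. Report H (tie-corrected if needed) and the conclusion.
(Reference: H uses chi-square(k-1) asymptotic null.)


Step 1: Combine all N = 13 observations and assign midranks.
sorted (value, group, rank): (9,G3,1), (12,G1,2.5), (12,G3,2.5), (13,G2,4), (15,G2,5), (17,G1,6.5), (17,G2,6.5), (19,G2,8), (21,G1,9), (23,G2,10), (26,G1,11), (27,G3,12), (28,G3,13)
Step 2: Sum ranks within each group.
R_1 = 29 (n_1 = 4)
R_2 = 33.5 (n_2 = 5)
R_3 = 28.5 (n_3 = 4)
Step 3: H = 12/(N(N+1)) * sum(R_i^2/n_i) - 3(N+1)
     = 12/(13*14) * (29^2/4 + 33.5^2/5 + 28.5^2/4) - 3*14
     = 0.065934 * 637.763 - 42
     = 0.050275.
Step 4: Ties present; correction factor C = 1 - 12/(13^3 - 13) = 0.994505. Corrected H = 0.050275 / 0.994505 = 0.050552.
Step 5: Under H0, H ~ chi^2(2); p-value = 0.975041.
Step 6: alpha = 0.1. fail to reject H0.

H = 0.0506, df = 2, p = 0.975041, fail to reject H0.


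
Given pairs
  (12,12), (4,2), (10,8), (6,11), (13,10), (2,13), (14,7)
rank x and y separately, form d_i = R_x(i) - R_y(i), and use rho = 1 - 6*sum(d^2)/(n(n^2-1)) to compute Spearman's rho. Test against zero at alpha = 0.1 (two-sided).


Step 1: Rank x and y separately (midranks; no ties here).
rank(x): 12->5, 4->2, 10->4, 6->3, 13->6, 2->1, 14->7
rank(y): 12->6, 2->1, 8->3, 11->5, 10->4, 13->7, 7->2
Step 2: d_i = R_x(i) - R_y(i); compute d_i^2.
  (5-6)^2=1, (2-1)^2=1, (4-3)^2=1, (3-5)^2=4, (6-4)^2=4, (1-7)^2=36, (7-2)^2=25
sum(d^2) = 72.
Step 3: rho = 1 - 6*72 / (7*(7^2 - 1)) = 1 - 432/336 = -0.285714.
Step 4: Under H0, t = rho * sqrt((n-2)/(1-rho^2)) = -0.6667 ~ t(5).
Step 5: Two-sided p-value from the t-distribution with 5 df = 0.534509.
Step 6: alpha = 0.1. fail to reject H0.

rho = -0.2857, p = 0.534509, fail to reject H0 at alpha = 0.1.


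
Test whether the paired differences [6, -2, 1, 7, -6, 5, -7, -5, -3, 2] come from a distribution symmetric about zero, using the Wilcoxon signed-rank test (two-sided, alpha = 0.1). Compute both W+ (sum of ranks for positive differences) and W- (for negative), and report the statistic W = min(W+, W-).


Step 1: Drop any zero differences (none here) and take |d_i|.
|d| = [6, 2, 1, 7, 6, 5, 7, 5, 3, 2]
Step 2: Midrank |d_i| (ties get averaged ranks).
ranks: |6|->7.5, |2|->2.5, |1|->1, |7|->9.5, |6|->7.5, |5|->5.5, |7|->9.5, |5|->5.5, |3|->4, |2|->2.5
Step 3: Attach original signs; sum ranks with positive sign and with negative sign.
W+ = 7.5 + 1 + 9.5 + 5.5 + 2.5 = 26
W- = 2.5 + 7.5 + 9.5 + 5.5 + 4 = 29
(Check: W+ + W- = 55 should equal n(n+1)/2 = 55.)
Step 4: Test statistic W = min(W+, W-) = 26.
Step 5: Ties in |d|, so use the tie-corrected normal approximation.
        E[W] = n(n+1)/4 = 10*11/4 = 27.5.
        Tie groups: |d|=2 (t=2), |d|=5 (t=2), |d|=6 (t=2), |d|=7 (t=2); sum(t^3 - t) = 24.
        Var[W] = n(n+1)(2n+1)/24 - sum(t^3-t)/48 = 2310/24 - 24/48 = 95.75.
        z = (W - E[W]) / sqrt(Var[W]) = (26 - 27.5) / 9.7852 = -0.1533.
        Two-sided p = 2*Phi(z) = 0.878167.
Step 6: alpha = 0.1. fail to reject H0.

W+ = 26, W- = 29, W = min = 26, p = 0.878167, fail to reject H0.


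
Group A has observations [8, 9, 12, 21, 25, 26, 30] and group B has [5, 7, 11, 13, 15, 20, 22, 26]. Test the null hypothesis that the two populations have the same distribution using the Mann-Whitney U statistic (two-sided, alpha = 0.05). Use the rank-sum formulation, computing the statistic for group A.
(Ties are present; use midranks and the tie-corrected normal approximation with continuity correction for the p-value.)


Step 1: Combine and sort all 15 observations; assign midranks.
sorted (value, group): (5,Y), (7,Y), (8,X), (9,X), (11,Y), (12,X), (13,Y), (15,Y), (20,Y), (21,X), (22,Y), (25,X), (26,X), (26,Y), (30,X)
ranks: 5->1, 7->2, 8->3, 9->4, 11->5, 12->6, 13->7, 15->8, 20->9, 21->10, 22->11, 25->12, 26->13.5, 26->13.5, 30->15
Step 2: Rank sum for X: R1 = 3 + 4 + 6 + 10 + 12 + 13.5 + 15 = 63.5.
Step 3: U_X = R1 - n1(n1+1)/2 = 63.5 - 7*8/2 = 63.5 - 28 = 35.5.
       U_Y = n1*n2 - U_X = 56 - 35.5 = 20.5.
Step 4: Ties are present, so use the tie-corrected normal approximation (with continuity correction) for the p-value.
Step 5: p-value = 0.417471; compare to alpha = 0.05. fail to reject H0.

U_X = 35.5, p = 0.417471, fail to reject H0 at alpha = 0.05.


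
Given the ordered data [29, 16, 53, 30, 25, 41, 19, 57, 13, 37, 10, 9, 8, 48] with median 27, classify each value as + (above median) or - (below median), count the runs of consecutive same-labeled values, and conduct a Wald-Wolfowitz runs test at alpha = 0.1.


Step 1: Compute median = 27; label A = above, B = below.
Labels in order: ABAABABABABBBA  (n_A = 7, n_B = 7)
Step 2: Count runs R = 11.
Step 3: Under H0 (random ordering), E[R] = 2*n_A*n_B/(n_A+n_B) + 1 = 2*7*7/14 + 1 = 8.0000.
        Var[R] = 2*n_A*n_B*(2*n_A*n_B - n_A - n_B) / ((n_A+n_B)^2 * (n_A+n_B-1)) = 8232/2548 = 3.2308.
        SD[R] = 1.7974.
Step 4: Continuity-corrected z = (R - 0.5 - E[R]) / SD[R] = (11 - 0.5 - 8.0000) / 1.7974 = 1.3909.
Step 5: Two-sided p-value via normal approximation = 2*(1 - Phi(|z|)) = 0.164264.
Step 6: alpha = 0.1. fail to reject H0.

R = 11, z = 1.3909, p = 0.164264, fail to reject H0.


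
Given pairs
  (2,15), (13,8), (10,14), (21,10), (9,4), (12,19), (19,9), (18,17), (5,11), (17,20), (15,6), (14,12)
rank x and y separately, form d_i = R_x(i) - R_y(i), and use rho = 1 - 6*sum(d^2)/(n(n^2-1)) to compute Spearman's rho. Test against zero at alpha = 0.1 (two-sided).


Step 1: Rank x and y separately (midranks; no ties here).
rank(x): 2->1, 13->6, 10->4, 21->12, 9->3, 12->5, 19->11, 18->10, 5->2, 17->9, 15->8, 14->7
rank(y): 15->9, 8->3, 14->8, 10->5, 4->1, 19->11, 9->4, 17->10, 11->6, 20->12, 6->2, 12->7
Step 2: d_i = R_x(i) - R_y(i); compute d_i^2.
  (1-9)^2=64, (6-3)^2=9, (4-8)^2=16, (12-5)^2=49, (3-1)^2=4, (5-11)^2=36, (11-4)^2=49, (10-10)^2=0, (2-6)^2=16, (9-12)^2=9, (8-2)^2=36, (7-7)^2=0
sum(d^2) = 288.
Step 3: rho = 1 - 6*288 / (12*(12^2 - 1)) = 1 - 1728/1716 = -0.006993.
Step 4: Under H0, t = rho * sqrt((n-2)/(1-rho^2)) = -0.0221 ~ t(10).
Step 5: Two-sided p-value from the t-distribution with 10 df = 0.982792.
Step 6: alpha = 0.1. fail to reject H0.

rho = -0.0070, p = 0.982792, fail to reject H0 at alpha = 0.1.


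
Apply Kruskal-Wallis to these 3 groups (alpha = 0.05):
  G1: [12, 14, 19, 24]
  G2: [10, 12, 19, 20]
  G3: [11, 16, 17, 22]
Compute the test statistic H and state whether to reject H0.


Step 1: Combine all N = 12 observations and assign midranks.
sorted (value, group, rank): (10,G2,1), (11,G3,2), (12,G1,3.5), (12,G2,3.5), (14,G1,5), (16,G3,6), (17,G3,7), (19,G1,8.5), (19,G2,8.5), (20,G2,10), (22,G3,11), (24,G1,12)
Step 2: Sum ranks within each group.
R_1 = 29 (n_1 = 4)
R_2 = 23 (n_2 = 4)
R_3 = 26 (n_3 = 4)
Step 3: H = 12/(N(N+1)) * sum(R_i^2/n_i) - 3(N+1)
     = 12/(12*13) * (29^2/4 + 23^2/4 + 26^2/4) - 3*13
     = 0.076923 * 511.5 - 39
     = 0.346154.
Step 4: Ties present; correction factor C = 1 - 12/(12^3 - 12) = 0.993007. Corrected H = 0.346154 / 0.993007 = 0.348592.
Step 5: Under H0, H ~ chi^2(2); p-value = 0.840048.
Step 6: alpha = 0.05. fail to reject H0.

H = 0.3486, df = 2, p = 0.840048, fail to reject H0.


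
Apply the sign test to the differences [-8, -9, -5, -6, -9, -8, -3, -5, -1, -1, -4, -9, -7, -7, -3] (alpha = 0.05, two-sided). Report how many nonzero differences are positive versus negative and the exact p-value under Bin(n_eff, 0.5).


Step 1: Discard zero differences. Original n = 15; n_eff = number of nonzero differences = 15.
Nonzero differences (with sign): -8, -9, -5, -6, -9, -8, -3, -5, -1, -1, -4, -9, -7, -7, -3
Step 2: Count signs: positive = 0, negative = 15.
Step 3: Under H0: P(positive) = 0.5, so the number of positives S ~ Bin(15, 0.5).
Step 4: Two-sided exact p-value = sum of Bin(15,0.5) probabilities at or below the observed probability = 0.000061.
Step 5: alpha = 0.05. reject H0.

n_eff = 15, pos = 0, neg = 15, p = 0.000061, reject H0.


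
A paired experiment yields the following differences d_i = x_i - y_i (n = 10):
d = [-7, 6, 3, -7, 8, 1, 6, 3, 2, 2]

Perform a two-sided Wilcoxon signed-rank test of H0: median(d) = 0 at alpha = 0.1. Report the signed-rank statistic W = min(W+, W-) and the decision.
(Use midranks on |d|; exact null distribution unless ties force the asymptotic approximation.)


Step 1: Drop any zero differences (none here) and take |d_i|.
|d| = [7, 6, 3, 7, 8, 1, 6, 3, 2, 2]
Step 2: Midrank |d_i| (ties get averaged ranks).
ranks: |7|->8.5, |6|->6.5, |3|->4.5, |7|->8.5, |8|->10, |1|->1, |6|->6.5, |3|->4.5, |2|->2.5, |2|->2.5
Step 3: Attach original signs; sum ranks with positive sign and with negative sign.
W+ = 6.5 + 4.5 + 10 + 1 + 6.5 + 4.5 + 2.5 + 2.5 = 38
W- = 8.5 + 8.5 = 17
(Check: W+ + W- = 55 should equal n(n+1)/2 = 55.)
Step 4: Test statistic W = min(W+, W-) = 17.
Step 5: Ties in |d|, so use the tie-corrected normal approximation.
        E[W] = n(n+1)/4 = 10*11/4 = 27.5.
        Tie groups: |d|=2 (t=2), |d|=3 (t=2), |d|=6 (t=2), |d|=7 (t=2); sum(t^3 - t) = 24.
        Var[W] = n(n+1)(2n+1)/24 - sum(t^3-t)/48 = 2310/24 - 24/48 = 95.75.
        z = (W - E[W]) / sqrt(Var[W]) = (17 - 27.5) / 9.7852 = -1.0730.
        Two-sided p = 2*Phi(z) = 0.283249.
Step 6: alpha = 0.1. fail to reject H0.

W+ = 38, W- = 17, W = min = 17, p = 0.283249, fail to reject H0.


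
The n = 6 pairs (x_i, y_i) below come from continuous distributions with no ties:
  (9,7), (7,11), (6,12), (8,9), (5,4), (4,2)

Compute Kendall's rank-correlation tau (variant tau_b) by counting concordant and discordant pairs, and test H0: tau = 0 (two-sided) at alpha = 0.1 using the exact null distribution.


Step 1: Enumerate the 15 unordered pairs (i,j) with i<j and classify each by sign(x_j-x_i) * sign(y_j-y_i).
  (1,2):dx=-2,dy=+4->D; (1,3):dx=-3,dy=+5->D; (1,4):dx=-1,dy=+2->D; (1,5):dx=-4,dy=-3->C
  (1,6):dx=-5,dy=-5->C; (2,3):dx=-1,dy=+1->D; (2,4):dx=+1,dy=-2->D; (2,5):dx=-2,dy=-7->C
  (2,6):dx=-3,dy=-9->C; (3,4):dx=+2,dy=-3->D; (3,5):dx=-1,dy=-8->C; (3,6):dx=-2,dy=-10->C
  (4,5):dx=-3,dy=-5->C; (4,6):dx=-4,dy=-7->C; (5,6):dx=-1,dy=-2->C
Step 2: C = 9, D = 6, total pairs = 15.
Step 3: tau = (C - D)/(n(n-1)/2) = (9 - 6)/15 = 0.200000.
Step 4: Exact two-sided p-value (enumerate n! = 720 permutations of y under H0): p = 0.719444.
Step 5: alpha = 0.1. fail to reject H0.

tau_b = 0.2000 (C=9, D=6), p = 0.719444, fail to reject H0.


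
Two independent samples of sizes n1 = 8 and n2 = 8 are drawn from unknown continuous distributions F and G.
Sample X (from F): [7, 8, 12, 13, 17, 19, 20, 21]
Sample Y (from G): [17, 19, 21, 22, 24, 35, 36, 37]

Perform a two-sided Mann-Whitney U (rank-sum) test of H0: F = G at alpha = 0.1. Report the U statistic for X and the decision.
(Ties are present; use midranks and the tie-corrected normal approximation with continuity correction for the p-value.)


Step 1: Combine and sort all 16 observations; assign midranks.
sorted (value, group): (7,X), (8,X), (12,X), (13,X), (17,X), (17,Y), (19,X), (19,Y), (20,X), (21,X), (21,Y), (22,Y), (24,Y), (35,Y), (36,Y), (37,Y)
ranks: 7->1, 8->2, 12->3, 13->4, 17->5.5, 17->5.5, 19->7.5, 19->7.5, 20->9, 21->10.5, 21->10.5, 22->12, 24->13, 35->14, 36->15, 37->16
Step 2: Rank sum for X: R1 = 1 + 2 + 3 + 4 + 5.5 + 7.5 + 9 + 10.5 = 42.5.
Step 3: U_X = R1 - n1(n1+1)/2 = 42.5 - 8*9/2 = 42.5 - 36 = 6.5.
       U_Y = n1*n2 - U_X = 64 - 6.5 = 57.5.
Step 4: Ties are present, so use the tie-corrected normal approximation (with continuity correction) for the p-value.
Step 5: p-value = 0.008505; compare to alpha = 0.1. reject H0.

U_X = 6.5, p = 0.008505, reject H0 at alpha = 0.1.


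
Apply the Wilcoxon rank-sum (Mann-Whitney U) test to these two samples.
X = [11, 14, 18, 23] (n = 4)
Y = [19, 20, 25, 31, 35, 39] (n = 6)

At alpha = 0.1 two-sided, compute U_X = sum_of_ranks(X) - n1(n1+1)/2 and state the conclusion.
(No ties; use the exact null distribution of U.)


Step 1: Combine and sort all 10 observations; assign midranks.
sorted (value, group): (11,X), (14,X), (18,X), (19,Y), (20,Y), (23,X), (25,Y), (31,Y), (35,Y), (39,Y)
ranks: 11->1, 14->2, 18->3, 19->4, 20->5, 23->6, 25->7, 31->8, 35->9, 39->10
Step 2: Rank sum for X: R1 = 1 + 2 + 3 + 6 = 12.
Step 3: U_X = R1 - n1(n1+1)/2 = 12 - 4*5/2 = 12 - 10 = 2.
       U_Y = n1*n2 - U_X = 24 - 2 = 22.
Step 4: No ties, so the exact null distribution of U (based on enumerating the C(10,4) = 210 equally likely rank assignments) gives the two-sided p-value.
Step 5: p-value = 0.038095; compare to alpha = 0.1. reject H0.

U_X = 2, p = 0.038095, reject H0 at alpha = 0.1.


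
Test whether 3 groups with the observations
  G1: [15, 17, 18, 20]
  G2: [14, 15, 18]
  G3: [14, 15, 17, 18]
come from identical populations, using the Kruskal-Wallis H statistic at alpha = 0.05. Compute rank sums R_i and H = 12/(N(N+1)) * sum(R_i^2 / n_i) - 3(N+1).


Step 1: Combine all N = 11 observations and assign midranks.
sorted (value, group, rank): (14,G2,1.5), (14,G3,1.5), (15,G1,4), (15,G2,4), (15,G3,4), (17,G1,6.5), (17,G3,6.5), (18,G1,9), (18,G2,9), (18,G3,9), (20,G1,11)
Step 2: Sum ranks within each group.
R_1 = 30.5 (n_1 = 4)
R_2 = 14.5 (n_2 = 3)
R_3 = 21 (n_3 = 4)
Step 3: H = 12/(N(N+1)) * sum(R_i^2/n_i) - 3(N+1)
     = 12/(11*12) * (30.5^2/4 + 14.5^2/3 + 21^2/4) - 3*12
     = 0.090909 * 412.896 - 36
     = 1.535985.
Step 4: Ties present; correction factor C = 1 - 60/(11^3 - 11) = 0.954545. Corrected H = 1.535985 / 0.954545 = 1.609127.
Step 5: Under H0, H ~ chi^2(2); p-value = 0.447283.
Step 6: alpha = 0.05. fail to reject H0.

H = 1.6091, df = 2, p = 0.447283, fail to reject H0.


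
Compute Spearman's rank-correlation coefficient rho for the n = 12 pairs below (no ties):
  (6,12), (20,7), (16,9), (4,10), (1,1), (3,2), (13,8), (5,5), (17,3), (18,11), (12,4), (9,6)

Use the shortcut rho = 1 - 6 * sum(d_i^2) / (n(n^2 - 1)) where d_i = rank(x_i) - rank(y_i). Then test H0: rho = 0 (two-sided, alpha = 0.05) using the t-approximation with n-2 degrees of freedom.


Step 1: Rank x and y separately (midranks; no ties here).
rank(x): 6->5, 20->12, 16->9, 4->3, 1->1, 3->2, 13->8, 5->4, 17->10, 18->11, 12->7, 9->6
rank(y): 12->12, 7->7, 9->9, 10->10, 1->1, 2->2, 8->8, 5->5, 3->3, 11->11, 4->4, 6->6
Step 2: d_i = R_x(i) - R_y(i); compute d_i^2.
  (5-12)^2=49, (12-7)^2=25, (9-9)^2=0, (3-10)^2=49, (1-1)^2=0, (2-2)^2=0, (8-8)^2=0, (4-5)^2=1, (10-3)^2=49, (11-11)^2=0, (7-4)^2=9, (6-6)^2=0
sum(d^2) = 182.
Step 3: rho = 1 - 6*182 / (12*(12^2 - 1)) = 1 - 1092/1716 = 0.363636.
Step 4: Under H0, t = rho * sqrt((n-2)/(1-rho^2)) = 1.2344 ~ t(10).
Step 5: Two-sided p-value from the t-distribution with 10 df = 0.245265.
Step 6: alpha = 0.05. fail to reject H0.

rho = 0.3636, p = 0.245265, fail to reject H0 at alpha = 0.05.


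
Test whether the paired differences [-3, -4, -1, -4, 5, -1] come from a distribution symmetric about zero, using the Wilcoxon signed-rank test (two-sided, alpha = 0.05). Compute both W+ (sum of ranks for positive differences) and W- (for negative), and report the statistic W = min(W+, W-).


Step 1: Drop any zero differences (none here) and take |d_i|.
|d| = [3, 4, 1, 4, 5, 1]
Step 2: Midrank |d_i| (ties get averaged ranks).
ranks: |3|->3, |4|->4.5, |1|->1.5, |4|->4.5, |5|->6, |1|->1.5
Step 3: Attach original signs; sum ranks with positive sign and with negative sign.
W+ = 6 = 6
W- = 3 + 4.5 + 1.5 + 4.5 + 1.5 = 15
(Check: W+ + W- = 21 should equal n(n+1)/2 = 21.)
Step 4: Test statistic W = min(W+, W-) = 6.
Step 5: Ties in |d|, so use the tie-corrected normal approximation.
        E[W] = n(n+1)/4 = 6*7/4 = 10.5.
        Tie groups: |d|=1 (t=2), |d|=4 (t=2); sum(t^3 - t) = 12.
        Var[W] = n(n+1)(2n+1)/24 - sum(t^3-t)/48 = 546/24 - 12/48 = 22.5.
        z = (W - E[W]) / sqrt(Var[W]) = (6 - 10.5) / 4.7434 = -0.9487.
        Two-sided p = 2*Phi(z) = 0.342782.
Step 6: alpha = 0.05. fail to reject H0.

W+ = 6, W- = 15, W = min = 6, p = 0.342782, fail to reject H0.


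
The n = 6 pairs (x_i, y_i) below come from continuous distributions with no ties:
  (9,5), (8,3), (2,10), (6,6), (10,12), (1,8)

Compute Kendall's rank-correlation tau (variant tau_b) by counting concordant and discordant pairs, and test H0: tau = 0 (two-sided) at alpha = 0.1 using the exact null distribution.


Step 1: Enumerate the 15 unordered pairs (i,j) with i<j and classify each by sign(x_j-x_i) * sign(y_j-y_i).
  (1,2):dx=-1,dy=-2->C; (1,3):dx=-7,dy=+5->D; (1,4):dx=-3,dy=+1->D; (1,5):dx=+1,dy=+7->C
  (1,6):dx=-8,dy=+3->D; (2,3):dx=-6,dy=+7->D; (2,4):dx=-2,dy=+3->D; (2,5):dx=+2,dy=+9->C
  (2,6):dx=-7,dy=+5->D; (3,4):dx=+4,dy=-4->D; (3,5):dx=+8,dy=+2->C; (3,6):dx=-1,dy=-2->C
  (4,5):dx=+4,dy=+6->C; (4,6):dx=-5,dy=+2->D; (5,6):dx=-9,dy=-4->C
Step 2: C = 7, D = 8, total pairs = 15.
Step 3: tau = (C - D)/(n(n-1)/2) = (7 - 8)/15 = -0.066667.
Step 4: Exact two-sided p-value (enumerate n! = 720 permutations of y under H0): p = 1.000000.
Step 5: alpha = 0.1. fail to reject H0.

tau_b = -0.0667 (C=7, D=8), p = 1.000000, fail to reject H0.


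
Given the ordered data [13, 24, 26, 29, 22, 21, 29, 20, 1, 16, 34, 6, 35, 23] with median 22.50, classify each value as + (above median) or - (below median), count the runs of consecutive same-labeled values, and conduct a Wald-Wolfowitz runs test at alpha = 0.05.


Step 1: Compute median = 22.50; label A = above, B = below.
Labels in order: BAAABBABBBABAA  (n_A = 7, n_B = 7)
Step 2: Count runs R = 8.
Step 3: Under H0 (random ordering), E[R] = 2*n_A*n_B/(n_A+n_B) + 1 = 2*7*7/14 + 1 = 8.0000.
        Var[R] = 2*n_A*n_B*(2*n_A*n_B - n_A - n_B) / ((n_A+n_B)^2 * (n_A+n_B-1)) = 8232/2548 = 3.2308.
        SD[R] = 1.7974.
Step 4: R = E[R], so z = 0 with no continuity correction.
Step 5: Two-sided p-value via normal approximation = 2*(1 - Phi(|z|)) = 1.000000.
Step 6: alpha = 0.05. fail to reject H0.

R = 8, z = 0.0000, p = 1.000000, fail to reject H0.


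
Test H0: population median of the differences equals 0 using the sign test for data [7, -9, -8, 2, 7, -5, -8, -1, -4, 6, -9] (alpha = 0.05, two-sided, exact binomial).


Step 1: Discard zero differences. Original n = 11; n_eff = number of nonzero differences = 11.
Nonzero differences (with sign): +7, -9, -8, +2, +7, -5, -8, -1, -4, +6, -9
Step 2: Count signs: positive = 4, negative = 7.
Step 3: Under H0: P(positive) = 0.5, so the number of positives S ~ Bin(11, 0.5).
Step 4: Two-sided exact p-value = sum of Bin(11,0.5) probabilities at or below the observed probability = 0.548828.
Step 5: alpha = 0.05. fail to reject H0.

n_eff = 11, pos = 4, neg = 7, p = 0.548828, fail to reject H0.


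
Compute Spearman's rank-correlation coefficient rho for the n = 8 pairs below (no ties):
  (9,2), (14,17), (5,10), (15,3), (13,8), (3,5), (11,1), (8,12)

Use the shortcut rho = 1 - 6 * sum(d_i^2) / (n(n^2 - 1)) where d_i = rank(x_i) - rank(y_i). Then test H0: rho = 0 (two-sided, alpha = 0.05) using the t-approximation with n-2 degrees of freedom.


Step 1: Rank x and y separately (midranks; no ties here).
rank(x): 9->4, 14->7, 5->2, 15->8, 13->6, 3->1, 11->5, 8->3
rank(y): 2->2, 17->8, 10->6, 3->3, 8->5, 5->4, 1->1, 12->7
Step 2: d_i = R_x(i) - R_y(i); compute d_i^2.
  (4-2)^2=4, (7-8)^2=1, (2-6)^2=16, (8-3)^2=25, (6-5)^2=1, (1-4)^2=9, (5-1)^2=16, (3-7)^2=16
sum(d^2) = 88.
Step 3: rho = 1 - 6*88 / (8*(8^2 - 1)) = 1 - 528/504 = -0.047619.
Step 4: Under H0, t = rho * sqrt((n-2)/(1-rho^2)) = -0.1168 ~ t(6).
Step 5: Two-sided p-value from the t-distribution with 6 df = 0.910849.
Step 6: alpha = 0.05. fail to reject H0.

rho = -0.0476, p = 0.910849, fail to reject H0 at alpha = 0.05.


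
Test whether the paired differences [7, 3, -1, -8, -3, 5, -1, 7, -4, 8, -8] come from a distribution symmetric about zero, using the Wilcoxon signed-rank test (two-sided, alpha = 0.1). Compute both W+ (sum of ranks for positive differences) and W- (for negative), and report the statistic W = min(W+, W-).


Step 1: Drop any zero differences (none here) and take |d_i|.
|d| = [7, 3, 1, 8, 3, 5, 1, 7, 4, 8, 8]
Step 2: Midrank |d_i| (ties get averaged ranks).
ranks: |7|->7.5, |3|->3.5, |1|->1.5, |8|->10, |3|->3.5, |5|->6, |1|->1.5, |7|->7.5, |4|->5, |8|->10, |8|->10
Step 3: Attach original signs; sum ranks with positive sign and with negative sign.
W+ = 7.5 + 3.5 + 6 + 7.5 + 10 = 34.5
W- = 1.5 + 10 + 3.5 + 1.5 + 5 + 10 = 31.5
(Check: W+ + W- = 66 should equal n(n+1)/2 = 66.)
Step 4: Test statistic W = min(W+, W-) = 31.5.
Step 5: Ties in |d|, so use the tie-corrected normal approximation.
        E[W] = n(n+1)/4 = 11*12/4 = 33.
        Tie groups: |d|=1 (t=2), |d|=3 (t=2), |d|=7 (t=2), |d|=8 (t=3); sum(t^3 - t) = 42.
        Var[W] = n(n+1)(2n+1)/24 - sum(t^3-t)/48 = 3036/24 - 42/48 = 125.625.
        z = (W - E[W]) / sqrt(Var[W]) = (31.5 - 33) / 11.2083 = -0.1338.
        Two-sided p = 2*Phi(z) = 0.893537.
Step 6: alpha = 0.1. fail to reject H0.

W+ = 34.5, W- = 31.5, W = min = 31.5, p = 0.893537, fail to reject H0.


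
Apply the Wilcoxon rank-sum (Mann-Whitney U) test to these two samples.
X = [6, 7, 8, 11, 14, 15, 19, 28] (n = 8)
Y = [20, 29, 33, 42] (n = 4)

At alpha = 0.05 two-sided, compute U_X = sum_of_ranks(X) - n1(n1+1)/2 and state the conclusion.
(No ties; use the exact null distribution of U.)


Step 1: Combine and sort all 12 observations; assign midranks.
sorted (value, group): (6,X), (7,X), (8,X), (11,X), (14,X), (15,X), (19,X), (20,Y), (28,X), (29,Y), (33,Y), (42,Y)
ranks: 6->1, 7->2, 8->3, 11->4, 14->5, 15->6, 19->7, 20->8, 28->9, 29->10, 33->11, 42->12
Step 2: Rank sum for X: R1 = 1 + 2 + 3 + 4 + 5 + 6 + 7 + 9 = 37.
Step 3: U_X = R1 - n1(n1+1)/2 = 37 - 8*9/2 = 37 - 36 = 1.
       U_Y = n1*n2 - U_X = 32 - 1 = 31.
Step 4: No ties, so the exact null distribution of U (based on enumerating the C(12,8) = 495 equally likely rank assignments) gives the two-sided p-value.
Step 5: p-value = 0.008081; compare to alpha = 0.05. reject H0.

U_X = 1, p = 0.008081, reject H0 at alpha = 0.05.


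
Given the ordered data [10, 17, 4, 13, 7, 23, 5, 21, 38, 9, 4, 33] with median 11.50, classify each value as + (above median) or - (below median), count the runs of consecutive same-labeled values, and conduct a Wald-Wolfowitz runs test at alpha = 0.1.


Step 1: Compute median = 11.50; label A = above, B = below.
Labels in order: BABABABAABBA  (n_A = 6, n_B = 6)
Step 2: Count runs R = 10.
Step 3: Under H0 (random ordering), E[R] = 2*n_A*n_B/(n_A+n_B) + 1 = 2*6*6/12 + 1 = 7.0000.
        Var[R] = 2*n_A*n_B*(2*n_A*n_B - n_A - n_B) / ((n_A+n_B)^2 * (n_A+n_B-1)) = 4320/1584 = 2.7273.
        SD[R] = 1.6514.
Step 4: Continuity-corrected z = (R - 0.5 - E[R]) / SD[R] = (10 - 0.5 - 7.0000) / 1.6514 = 1.5138.
Step 5: Two-sided p-value via normal approximation = 2*(1 - Phi(|z|)) = 0.130070.
Step 6: alpha = 0.1. fail to reject H0.

R = 10, z = 1.5138, p = 0.130070, fail to reject H0.


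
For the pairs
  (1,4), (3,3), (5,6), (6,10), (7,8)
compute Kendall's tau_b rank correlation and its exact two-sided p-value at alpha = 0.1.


Step 1: Enumerate the 10 unordered pairs (i,j) with i<j and classify each by sign(x_j-x_i) * sign(y_j-y_i).
  (1,2):dx=+2,dy=-1->D; (1,3):dx=+4,dy=+2->C; (1,4):dx=+5,dy=+6->C; (1,5):dx=+6,dy=+4->C
  (2,3):dx=+2,dy=+3->C; (2,4):dx=+3,dy=+7->C; (2,5):dx=+4,dy=+5->C; (3,4):dx=+1,dy=+4->C
  (3,5):dx=+2,dy=+2->C; (4,5):dx=+1,dy=-2->D
Step 2: C = 8, D = 2, total pairs = 10.
Step 3: tau = (C - D)/(n(n-1)/2) = (8 - 2)/10 = 0.600000.
Step 4: Exact two-sided p-value (enumerate n! = 120 permutations of y under H0): p = 0.233333.
Step 5: alpha = 0.1. fail to reject H0.

tau_b = 0.6000 (C=8, D=2), p = 0.233333, fail to reject H0.


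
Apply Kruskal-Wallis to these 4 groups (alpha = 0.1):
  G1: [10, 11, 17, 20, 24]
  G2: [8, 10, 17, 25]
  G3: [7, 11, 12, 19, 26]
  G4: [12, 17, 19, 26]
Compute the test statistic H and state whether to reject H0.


Step 1: Combine all N = 18 observations and assign midranks.
sorted (value, group, rank): (7,G3,1), (8,G2,2), (10,G1,3.5), (10,G2,3.5), (11,G1,5.5), (11,G3,5.5), (12,G3,7.5), (12,G4,7.5), (17,G1,10), (17,G2,10), (17,G4,10), (19,G3,12.5), (19,G4,12.5), (20,G1,14), (24,G1,15), (25,G2,16), (26,G3,17.5), (26,G4,17.5)
Step 2: Sum ranks within each group.
R_1 = 48 (n_1 = 5)
R_2 = 31.5 (n_2 = 4)
R_3 = 44 (n_3 = 5)
R_4 = 47.5 (n_4 = 4)
Step 3: H = 12/(N(N+1)) * sum(R_i^2/n_i) - 3(N+1)
     = 12/(18*19) * (48^2/5 + 31.5^2/4 + 44^2/5 + 47.5^2/4) - 3*19
     = 0.035088 * 1660.12 - 57
     = 1.250000.
Step 4: Ties present; correction factor C = 1 - 54/(18^3 - 18) = 0.990712. Corrected H = 1.250000 / 0.990712 = 1.261719.
Step 5: Under H0, H ~ chi^2(3); p-value = 0.738243.
Step 6: alpha = 0.1. fail to reject H0.

H = 1.2617, df = 3, p = 0.738243, fail to reject H0.


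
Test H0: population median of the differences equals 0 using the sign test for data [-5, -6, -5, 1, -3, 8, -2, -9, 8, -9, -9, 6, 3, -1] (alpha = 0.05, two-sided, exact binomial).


Step 1: Discard zero differences. Original n = 14; n_eff = number of nonzero differences = 14.
Nonzero differences (with sign): -5, -6, -5, +1, -3, +8, -2, -9, +8, -9, -9, +6, +3, -1
Step 2: Count signs: positive = 5, negative = 9.
Step 3: Under H0: P(positive) = 0.5, so the number of positives S ~ Bin(14, 0.5).
Step 4: Two-sided exact p-value = sum of Bin(14,0.5) probabilities at or below the observed probability = 0.423950.
Step 5: alpha = 0.05. fail to reject H0.

n_eff = 14, pos = 5, neg = 9, p = 0.423950, fail to reject H0.


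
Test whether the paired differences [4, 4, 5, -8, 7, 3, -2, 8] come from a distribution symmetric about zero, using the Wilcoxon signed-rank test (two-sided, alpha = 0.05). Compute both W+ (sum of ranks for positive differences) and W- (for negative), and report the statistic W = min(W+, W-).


Step 1: Drop any zero differences (none here) and take |d_i|.
|d| = [4, 4, 5, 8, 7, 3, 2, 8]
Step 2: Midrank |d_i| (ties get averaged ranks).
ranks: |4|->3.5, |4|->3.5, |5|->5, |8|->7.5, |7|->6, |3|->2, |2|->1, |8|->7.5
Step 3: Attach original signs; sum ranks with positive sign and with negative sign.
W+ = 3.5 + 3.5 + 5 + 6 + 2 + 7.5 = 27.5
W- = 7.5 + 1 = 8.5
(Check: W+ + W- = 36 should equal n(n+1)/2 = 36.)
Step 4: Test statistic W = min(W+, W-) = 8.5.
Step 5: Ties in |d|, so use the tie-corrected normal approximation.
        E[W] = n(n+1)/4 = 8*9/4 = 18.
        Tie groups: |d|=4 (t=2), |d|=8 (t=2); sum(t^3 - t) = 12.
        Var[W] = n(n+1)(2n+1)/24 - sum(t^3-t)/48 = 1224/24 - 12/48 = 50.75.
        z = (W - E[W]) / sqrt(Var[W]) = (8.5 - 18) / 7.1239 = -1.3335.
        Two-sided p = 2*Phi(z) = 0.182355.
Step 6: alpha = 0.05. fail to reject H0.

W+ = 27.5, W- = 8.5, W = min = 8.5, p = 0.182355, fail to reject H0.


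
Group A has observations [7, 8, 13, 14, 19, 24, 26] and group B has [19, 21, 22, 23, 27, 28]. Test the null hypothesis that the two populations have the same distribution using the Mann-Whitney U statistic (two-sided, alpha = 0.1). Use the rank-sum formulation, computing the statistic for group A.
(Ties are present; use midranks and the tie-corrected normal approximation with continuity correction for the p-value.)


Step 1: Combine and sort all 13 observations; assign midranks.
sorted (value, group): (7,X), (8,X), (13,X), (14,X), (19,X), (19,Y), (21,Y), (22,Y), (23,Y), (24,X), (26,X), (27,Y), (28,Y)
ranks: 7->1, 8->2, 13->3, 14->4, 19->5.5, 19->5.5, 21->7, 22->8, 23->9, 24->10, 26->11, 27->12, 28->13
Step 2: Rank sum for X: R1 = 1 + 2 + 3 + 4 + 5.5 + 10 + 11 = 36.5.
Step 3: U_X = R1 - n1(n1+1)/2 = 36.5 - 7*8/2 = 36.5 - 28 = 8.5.
       U_Y = n1*n2 - U_X = 42 - 8.5 = 33.5.
Step 4: Ties are present, so use the tie-corrected normal approximation (with continuity correction) for the p-value.
Step 5: p-value = 0.086044; compare to alpha = 0.1. reject H0.

U_X = 8.5, p = 0.086044, reject H0 at alpha = 0.1.


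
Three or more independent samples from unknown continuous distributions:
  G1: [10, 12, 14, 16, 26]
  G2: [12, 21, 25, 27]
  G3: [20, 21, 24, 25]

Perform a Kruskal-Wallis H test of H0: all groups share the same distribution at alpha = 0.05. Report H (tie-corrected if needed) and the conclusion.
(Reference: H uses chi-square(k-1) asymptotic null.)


Step 1: Combine all N = 13 observations and assign midranks.
sorted (value, group, rank): (10,G1,1), (12,G1,2.5), (12,G2,2.5), (14,G1,4), (16,G1,5), (20,G3,6), (21,G2,7.5), (21,G3,7.5), (24,G3,9), (25,G2,10.5), (25,G3,10.5), (26,G1,12), (27,G2,13)
Step 2: Sum ranks within each group.
R_1 = 24.5 (n_1 = 5)
R_2 = 33.5 (n_2 = 4)
R_3 = 33 (n_3 = 4)
Step 3: H = 12/(N(N+1)) * sum(R_i^2/n_i) - 3(N+1)
     = 12/(13*14) * (24.5^2/5 + 33.5^2/4 + 33^2/4) - 3*14
     = 0.065934 * 672.862 - 42
     = 2.364560.
Step 4: Ties present; correction factor C = 1 - 18/(13^3 - 13) = 0.991758. Corrected H = 2.364560 / 0.991758 = 2.384211.
Step 5: Under H0, H ~ chi^2(2); p-value = 0.303581.
Step 6: alpha = 0.05. fail to reject H0.

H = 2.3842, df = 2, p = 0.303581, fail to reject H0.


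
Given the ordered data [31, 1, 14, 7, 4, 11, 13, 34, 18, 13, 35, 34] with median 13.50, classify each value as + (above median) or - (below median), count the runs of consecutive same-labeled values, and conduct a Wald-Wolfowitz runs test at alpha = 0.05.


Step 1: Compute median = 13.50; label A = above, B = below.
Labels in order: ABABBBBAABAA  (n_A = 6, n_B = 6)
Step 2: Count runs R = 7.
Step 3: Under H0 (random ordering), E[R] = 2*n_A*n_B/(n_A+n_B) + 1 = 2*6*6/12 + 1 = 7.0000.
        Var[R] = 2*n_A*n_B*(2*n_A*n_B - n_A - n_B) / ((n_A+n_B)^2 * (n_A+n_B-1)) = 4320/1584 = 2.7273.
        SD[R] = 1.6514.
Step 4: R = E[R], so z = 0 with no continuity correction.
Step 5: Two-sided p-value via normal approximation = 2*(1 - Phi(|z|)) = 1.000000.
Step 6: alpha = 0.05. fail to reject H0.

R = 7, z = 0.0000, p = 1.000000, fail to reject H0.


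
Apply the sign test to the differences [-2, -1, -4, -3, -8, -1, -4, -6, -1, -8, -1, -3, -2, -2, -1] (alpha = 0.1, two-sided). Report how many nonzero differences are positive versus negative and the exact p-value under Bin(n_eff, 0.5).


Step 1: Discard zero differences. Original n = 15; n_eff = number of nonzero differences = 15.
Nonzero differences (with sign): -2, -1, -4, -3, -8, -1, -4, -6, -1, -8, -1, -3, -2, -2, -1
Step 2: Count signs: positive = 0, negative = 15.
Step 3: Under H0: P(positive) = 0.5, so the number of positives S ~ Bin(15, 0.5).
Step 4: Two-sided exact p-value = sum of Bin(15,0.5) probabilities at or below the observed probability = 0.000061.
Step 5: alpha = 0.1. reject H0.

n_eff = 15, pos = 0, neg = 15, p = 0.000061, reject H0.


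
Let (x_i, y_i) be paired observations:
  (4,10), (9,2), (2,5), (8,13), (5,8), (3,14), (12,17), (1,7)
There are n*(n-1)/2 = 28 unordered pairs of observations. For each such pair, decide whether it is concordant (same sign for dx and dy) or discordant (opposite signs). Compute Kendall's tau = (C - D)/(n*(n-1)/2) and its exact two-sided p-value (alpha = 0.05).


Step 1: Enumerate the 28 unordered pairs (i,j) with i<j and classify each by sign(x_j-x_i) * sign(y_j-y_i).
  (1,2):dx=+5,dy=-8->D; (1,3):dx=-2,dy=-5->C; (1,4):dx=+4,dy=+3->C; (1,5):dx=+1,dy=-2->D
  (1,6):dx=-1,dy=+4->D; (1,7):dx=+8,dy=+7->C; (1,8):dx=-3,dy=-3->C; (2,3):dx=-7,dy=+3->D
  (2,4):dx=-1,dy=+11->D; (2,5):dx=-4,dy=+6->D; (2,6):dx=-6,dy=+12->D; (2,7):dx=+3,dy=+15->C
  (2,8):dx=-8,dy=+5->D; (3,4):dx=+6,dy=+8->C; (3,5):dx=+3,dy=+3->C; (3,6):dx=+1,dy=+9->C
  (3,7):dx=+10,dy=+12->C; (3,8):dx=-1,dy=+2->D; (4,5):dx=-3,dy=-5->C; (4,6):dx=-5,dy=+1->D
  (4,7):dx=+4,dy=+4->C; (4,8):dx=-7,dy=-6->C; (5,6):dx=-2,dy=+6->D; (5,7):dx=+7,dy=+9->C
  (5,8):dx=-4,dy=-1->C; (6,7):dx=+9,dy=+3->C; (6,8):dx=-2,dy=-7->C; (7,8):dx=-11,dy=-10->C
Step 2: C = 17, D = 11, total pairs = 28.
Step 3: tau = (C - D)/(n(n-1)/2) = (17 - 11)/28 = 0.214286.
Step 4: Exact two-sided p-value (enumerate n! = 40320 permutations of y under H0): p = 0.548413.
Step 5: alpha = 0.05. fail to reject H0.

tau_b = 0.2143 (C=17, D=11), p = 0.548413, fail to reject H0.


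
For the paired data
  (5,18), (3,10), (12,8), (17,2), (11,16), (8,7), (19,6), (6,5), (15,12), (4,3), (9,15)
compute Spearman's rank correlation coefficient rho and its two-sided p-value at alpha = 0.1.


Step 1: Rank x and y separately (midranks; no ties here).
rank(x): 5->3, 3->1, 12->8, 17->10, 11->7, 8->5, 19->11, 6->4, 15->9, 4->2, 9->6
rank(y): 18->11, 10->7, 8->6, 2->1, 16->10, 7->5, 6->4, 5->3, 12->8, 3->2, 15->9
Step 2: d_i = R_x(i) - R_y(i); compute d_i^2.
  (3-11)^2=64, (1-7)^2=36, (8-6)^2=4, (10-1)^2=81, (7-10)^2=9, (5-5)^2=0, (11-4)^2=49, (4-3)^2=1, (9-8)^2=1, (2-2)^2=0, (6-9)^2=9
sum(d^2) = 254.
Step 3: rho = 1 - 6*254 / (11*(11^2 - 1)) = 1 - 1524/1320 = -0.154545.
Step 4: Under H0, t = rho * sqrt((n-2)/(1-rho^2)) = -0.4693 ~ t(9).
Step 5: Two-sided p-value from the t-distribution with 9 df = 0.650034.
Step 6: alpha = 0.1. fail to reject H0.

rho = -0.1545, p = 0.650034, fail to reject H0 at alpha = 0.1.


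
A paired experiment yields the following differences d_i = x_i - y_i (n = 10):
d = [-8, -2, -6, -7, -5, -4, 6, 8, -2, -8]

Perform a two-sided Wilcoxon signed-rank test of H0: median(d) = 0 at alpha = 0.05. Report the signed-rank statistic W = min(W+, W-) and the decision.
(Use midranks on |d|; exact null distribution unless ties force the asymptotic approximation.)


Step 1: Drop any zero differences (none here) and take |d_i|.
|d| = [8, 2, 6, 7, 5, 4, 6, 8, 2, 8]
Step 2: Midrank |d_i| (ties get averaged ranks).
ranks: |8|->9, |2|->1.5, |6|->5.5, |7|->7, |5|->4, |4|->3, |6|->5.5, |8|->9, |2|->1.5, |8|->9
Step 3: Attach original signs; sum ranks with positive sign and with negative sign.
W+ = 5.5 + 9 = 14.5
W- = 9 + 1.5 + 5.5 + 7 + 4 + 3 + 1.5 + 9 = 40.5
(Check: W+ + W- = 55 should equal n(n+1)/2 = 55.)
Step 4: Test statistic W = min(W+, W-) = 14.5.
Step 5: Ties in |d|, so use the tie-corrected normal approximation.
        E[W] = n(n+1)/4 = 10*11/4 = 27.5.
        Tie groups: |d|=2 (t=2), |d|=6 (t=2), |d|=8 (t=3); sum(t^3 - t) = 36.
        Var[W] = n(n+1)(2n+1)/24 - sum(t^3-t)/48 = 2310/24 - 36/48 = 95.5.
        z = (W - E[W]) / sqrt(Var[W]) = (14.5 - 27.5) / 9.7724 = -1.3303.
        Two-sided p = 2*Phi(z) = 0.183427.
Step 6: alpha = 0.05. fail to reject H0.

W+ = 14.5, W- = 40.5, W = min = 14.5, p = 0.183427, fail to reject H0.
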